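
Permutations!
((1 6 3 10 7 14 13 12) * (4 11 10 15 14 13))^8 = (1 7 4 3 12 10 14 6 13 11 15) = [0, 7, 2, 12, 3, 5, 13, 4, 8, 9, 14, 15, 10, 11, 6, 1]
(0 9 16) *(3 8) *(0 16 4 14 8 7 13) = [9, 1, 2, 7, 14, 5, 6, 13, 3, 4, 10, 11, 12, 0, 8, 15, 16] = (16)(0 9 4 14 8 3 7 13)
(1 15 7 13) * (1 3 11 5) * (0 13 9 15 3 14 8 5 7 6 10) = (0 13 14 8 5 1 3 11 7 9 15 6 10) = [13, 3, 2, 11, 4, 1, 10, 9, 5, 15, 0, 7, 12, 14, 8, 6]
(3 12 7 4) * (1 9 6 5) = (1 9 6 5)(3 12 7 4) = [0, 9, 2, 12, 3, 1, 5, 4, 8, 6, 10, 11, 7]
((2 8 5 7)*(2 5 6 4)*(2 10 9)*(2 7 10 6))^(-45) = [0, 1, 8, 3, 6, 7, 4, 9, 2, 10, 5] = (2 8)(4 6)(5 7 9 10)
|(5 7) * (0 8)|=2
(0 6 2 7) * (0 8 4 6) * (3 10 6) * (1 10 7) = (1 10 6 2)(3 7 8 4) = [0, 10, 1, 7, 3, 5, 2, 8, 4, 9, 6]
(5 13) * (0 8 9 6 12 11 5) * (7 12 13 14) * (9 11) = (0 8 11 5 14 7 12 9 6 13) = [8, 1, 2, 3, 4, 14, 13, 12, 11, 6, 10, 5, 9, 0, 7]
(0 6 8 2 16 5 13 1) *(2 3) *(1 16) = (0 6 8 3 2 1)(5 13 16) = [6, 0, 1, 2, 4, 13, 8, 7, 3, 9, 10, 11, 12, 16, 14, 15, 5]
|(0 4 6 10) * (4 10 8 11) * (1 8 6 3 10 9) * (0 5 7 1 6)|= 24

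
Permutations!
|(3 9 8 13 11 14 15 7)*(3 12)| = 9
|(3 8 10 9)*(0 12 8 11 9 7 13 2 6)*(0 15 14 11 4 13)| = |(0 12 8 10 7)(2 6 15 14 11 9 3 4 13)| = 45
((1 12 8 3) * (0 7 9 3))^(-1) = [8, 3, 2, 9, 4, 5, 6, 0, 12, 7, 10, 11, 1] = (0 8 12 1 3 9 7)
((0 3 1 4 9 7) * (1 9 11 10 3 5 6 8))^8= (0 3 4 6 7 10 1 5 9 11 8)= [3, 5, 2, 4, 6, 9, 7, 10, 0, 11, 1, 8]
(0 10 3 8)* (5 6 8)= (0 10 3 5 6 8)= [10, 1, 2, 5, 4, 6, 8, 7, 0, 9, 3]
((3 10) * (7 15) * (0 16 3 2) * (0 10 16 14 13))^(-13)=[13, 1, 10, 16, 4, 5, 6, 15, 8, 9, 2, 11, 12, 14, 0, 7, 3]=(0 13 14)(2 10)(3 16)(7 15)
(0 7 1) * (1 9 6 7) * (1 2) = [2, 0, 1, 3, 4, 5, 7, 9, 8, 6] = (0 2 1)(6 7 9)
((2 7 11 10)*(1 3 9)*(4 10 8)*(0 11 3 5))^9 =(0 1 3 2 4 11 5 9 7 10 8) =[1, 3, 4, 2, 11, 9, 6, 10, 0, 7, 8, 5]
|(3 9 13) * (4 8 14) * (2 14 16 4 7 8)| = 6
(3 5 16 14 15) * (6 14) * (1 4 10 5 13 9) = (1 4 10 5 16 6 14 15 3 13 9) = [0, 4, 2, 13, 10, 16, 14, 7, 8, 1, 5, 11, 12, 9, 15, 3, 6]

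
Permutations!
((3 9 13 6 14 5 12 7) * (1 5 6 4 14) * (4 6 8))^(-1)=(1 6 13 9 3 7 12 5)(4 8 14)=[0, 6, 2, 7, 8, 1, 13, 12, 14, 3, 10, 11, 5, 9, 4]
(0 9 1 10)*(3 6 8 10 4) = (0 9 1 4 3 6 8 10) = [9, 4, 2, 6, 3, 5, 8, 7, 10, 1, 0]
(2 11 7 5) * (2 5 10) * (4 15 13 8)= (2 11 7 10)(4 15 13 8)= [0, 1, 11, 3, 15, 5, 6, 10, 4, 9, 2, 7, 12, 8, 14, 13]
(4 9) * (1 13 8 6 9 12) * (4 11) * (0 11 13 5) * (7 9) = (0 11 4 12 1 5)(6 7 9 13 8) = [11, 5, 2, 3, 12, 0, 7, 9, 6, 13, 10, 4, 1, 8]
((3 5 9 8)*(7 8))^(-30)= [0, 1, 2, 3, 4, 5, 6, 7, 8, 9]= (9)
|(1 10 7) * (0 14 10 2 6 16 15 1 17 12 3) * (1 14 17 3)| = |(0 17 12 1 2 6 16 15 14 10 7 3)| = 12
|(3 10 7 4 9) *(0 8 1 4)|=8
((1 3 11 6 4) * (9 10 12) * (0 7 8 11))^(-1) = (0 3 1 4 6 11 8 7)(9 12 10) = [3, 4, 2, 1, 6, 5, 11, 0, 7, 12, 9, 8, 10]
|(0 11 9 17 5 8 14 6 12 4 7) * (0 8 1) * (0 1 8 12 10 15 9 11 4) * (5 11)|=|(0 4 7 12)(5 8 14 6 10 15 9 17 11)|=36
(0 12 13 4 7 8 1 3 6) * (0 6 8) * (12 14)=(0 14 12 13 4 7)(1 3 8)=[14, 3, 2, 8, 7, 5, 6, 0, 1, 9, 10, 11, 13, 4, 12]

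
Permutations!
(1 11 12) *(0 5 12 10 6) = (0 5 12 1 11 10 6) = [5, 11, 2, 3, 4, 12, 0, 7, 8, 9, 6, 10, 1]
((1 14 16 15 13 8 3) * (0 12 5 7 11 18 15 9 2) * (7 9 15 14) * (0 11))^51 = (0 18 3 9 15)(1 2 13 12 14)(5 16 7 11 8) = [18, 2, 13, 9, 4, 16, 6, 11, 5, 15, 10, 8, 14, 12, 1, 0, 7, 17, 3]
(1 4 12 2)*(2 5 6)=(1 4 12 5 6 2)=[0, 4, 1, 3, 12, 6, 2, 7, 8, 9, 10, 11, 5]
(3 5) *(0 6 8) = (0 6 8)(3 5) = [6, 1, 2, 5, 4, 3, 8, 7, 0]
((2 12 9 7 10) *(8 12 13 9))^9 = (2 10 7 9 13)(8 12) = [0, 1, 10, 3, 4, 5, 6, 9, 12, 13, 7, 11, 8, 2]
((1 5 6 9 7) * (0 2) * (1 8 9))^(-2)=(1 5 6)(7 8 9)=[0, 5, 2, 3, 4, 6, 1, 8, 9, 7]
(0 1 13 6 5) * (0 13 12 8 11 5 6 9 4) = [1, 12, 2, 3, 0, 13, 6, 7, 11, 4, 10, 5, 8, 9] = (0 1 12 8 11 5 13 9 4)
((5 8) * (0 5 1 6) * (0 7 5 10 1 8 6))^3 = (10) = [0, 1, 2, 3, 4, 5, 6, 7, 8, 9, 10]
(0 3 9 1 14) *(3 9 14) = (0 9 1 3 14) = [9, 3, 2, 14, 4, 5, 6, 7, 8, 1, 10, 11, 12, 13, 0]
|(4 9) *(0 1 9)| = 4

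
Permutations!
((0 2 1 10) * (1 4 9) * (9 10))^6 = [4, 1, 10, 3, 0, 5, 6, 7, 8, 9, 2] = (0 4)(2 10)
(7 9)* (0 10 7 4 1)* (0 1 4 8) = (0 10 7 9 8) = [10, 1, 2, 3, 4, 5, 6, 9, 0, 8, 7]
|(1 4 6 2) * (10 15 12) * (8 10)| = 4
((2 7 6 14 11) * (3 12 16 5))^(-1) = (2 11 14 6 7)(3 5 16 12) = [0, 1, 11, 5, 4, 16, 7, 2, 8, 9, 10, 14, 3, 13, 6, 15, 12]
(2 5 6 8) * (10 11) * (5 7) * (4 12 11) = (2 7 5 6 8)(4 12 11 10) = [0, 1, 7, 3, 12, 6, 8, 5, 2, 9, 4, 10, 11]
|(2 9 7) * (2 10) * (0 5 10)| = |(0 5 10 2 9 7)| = 6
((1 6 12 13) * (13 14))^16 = [0, 6, 2, 3, 4, 5, 12, 7, 8, 9, 10, 11, 14, 1, 13] = (1 6 12 14 13)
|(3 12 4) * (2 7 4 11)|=6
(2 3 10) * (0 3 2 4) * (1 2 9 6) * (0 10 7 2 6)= (0 3 7 2 9)(1 6)(4 10)= [3, 6, 9, 7, 10, 5, 1, 2, 8, 0, 4]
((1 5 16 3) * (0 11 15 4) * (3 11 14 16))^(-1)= [4, 3, 2, 5, 15, 1, 6, 7, 8, 9, 10, 16, 12, 13, 0, 11, 14]= (0 4 15 11 16 14)(1 3 5)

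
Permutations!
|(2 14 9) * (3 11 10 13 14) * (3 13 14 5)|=|(2 13 5 3 11 10 14 9)|=8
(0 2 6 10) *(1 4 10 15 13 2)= [1, 4, 6, 3, 10, 5, 15, 7, 8, 9, 0, 11, 12, 2, 14, 13]= (0 1 4 10)(2 6 15 13)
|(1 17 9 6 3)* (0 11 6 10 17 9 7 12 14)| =|(0 11 6 3 1 9 10 17 7 12 14)| =11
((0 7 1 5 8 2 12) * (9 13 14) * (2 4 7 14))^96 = [0, 5, 2, 3, 7, 8, 6, 1, 4, 9, 10, 11, 12, 13, 14] = (14)(1 5 8 4 7)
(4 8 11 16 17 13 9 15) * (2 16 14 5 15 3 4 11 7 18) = (2 16 17 13 9 3 4 8 7 18)(5 15 11 14) = [0, 1, 16, 4, 8, 15, 6, 18, 7, 3, 10, 14, 12, 9, 5, 11, 17, 13, 2]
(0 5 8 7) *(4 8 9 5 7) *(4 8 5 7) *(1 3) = (0 4 5 9 7)(1 3) = [4, 3, 2, 1, 5, 9, 6, 0, 8, 7]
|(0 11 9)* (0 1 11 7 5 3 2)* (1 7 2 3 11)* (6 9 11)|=|(11)(0 2)(5 6 9 7)|=4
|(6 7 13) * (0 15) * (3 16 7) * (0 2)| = |(0 15 2)(3 16 7 13 6)| = 15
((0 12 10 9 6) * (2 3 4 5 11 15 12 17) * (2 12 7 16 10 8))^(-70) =(0 3 7)(2 15 6)(4 16 17)(5 10 12)(8 11 9) =[3, 1, 15, 7, 16, 10, 2, 0, 11, 8, 12, 9, 5, 13, 14, 6, 17, 4]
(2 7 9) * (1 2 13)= (1 2 7 9 13)= [0, 2, 7, 3, 4, 5, 6, 9, 8, 13, 10, 11, 12, 1]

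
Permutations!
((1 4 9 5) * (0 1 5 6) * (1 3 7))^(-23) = (0 9 1 3 6 4 7) = [9, 3, 2, 6, 7, 5, 4, 0, 8, 1]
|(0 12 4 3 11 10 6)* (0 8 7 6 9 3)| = |(0 12 4)(3 11 10 9)(6 8 7)| = 12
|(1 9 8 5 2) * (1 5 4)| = 4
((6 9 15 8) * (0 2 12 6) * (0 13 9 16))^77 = (0 12 16 2 6)(8 13 9 15) = [12, 1, 6, 3, 4, 5, 0, 7, 13, 15, 10, 11, 16, 9, 14, 8, 2]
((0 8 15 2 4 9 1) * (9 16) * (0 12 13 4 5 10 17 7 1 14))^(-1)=(0 14 9 16 4 13 12 1 7 17 10 5 2 15 8)=[14, 7, 15, 3, 13, 2, 6, 17, 0, 16, 5, 11, 1, 12, 9, 8, 4, 10]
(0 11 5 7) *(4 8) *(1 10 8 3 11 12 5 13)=(0 12 5 7)(1 10 8 4 3 11 13)=[12, 10, 2, 11, 3, 7, 6, 0, 4, 9, 8, 13, 5, 1]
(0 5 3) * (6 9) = (0 5 3)(6 9) = [5, 1, 2, 0, 4, 3, 9, 7, 8, 6]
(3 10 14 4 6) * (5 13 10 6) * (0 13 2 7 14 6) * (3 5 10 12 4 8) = (0 13 12 4 10 6 5 2 7 14 8 3) = [13, 1, 7, 0, 10, 2, 5, 14, 3, 9, 6, 11, 4, 12, 8]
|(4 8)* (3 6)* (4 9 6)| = 5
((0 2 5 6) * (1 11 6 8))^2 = [5, 6, 8, 3, 4, 1, 2, 7, 11, 9, 10, 0] = (0 5 1 6 2 8 11)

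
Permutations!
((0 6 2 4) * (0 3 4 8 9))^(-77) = (0 8 6 9 2)(3 4) = [8, 1, 0, 4, 3, 5, 9, 7, 6, 2]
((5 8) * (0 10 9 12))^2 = (0 9)(10 12) = [9, 1, 2, 3, 4, 5, 6, 7, 8, 0, 12, 11, 10]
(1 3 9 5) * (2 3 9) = (1 9 5)(2 3) = [0, 9, 3, 2, 4, 1, 6, 7, 8, 5]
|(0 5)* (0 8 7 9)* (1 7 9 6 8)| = |(0 5 1 7 6 8 9)| = 7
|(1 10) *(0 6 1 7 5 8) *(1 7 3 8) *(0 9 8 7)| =10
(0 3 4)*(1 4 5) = (0 3 5 1 4) = [3, 4, 2, 5, 0, 1]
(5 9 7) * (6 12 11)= (5 9 7)(6 12 11)= [0, 1, 2, 3, 4, 9, 12, 5, 8, 7, 10, 6, 11]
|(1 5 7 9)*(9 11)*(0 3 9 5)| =|(0 3 9 1)(5 7 11)| =12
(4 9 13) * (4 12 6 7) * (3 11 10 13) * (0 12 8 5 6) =(0 12)(3 11 10 13 8 5 6 7 4 9) =[12, 1, 2, 11, 9, 6, 7, 4, 5, 3, 13, 10, 0, 8]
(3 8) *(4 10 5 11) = (3 8)(4 10 5 11) = [0, 1, 2, 8, 10, 11, 6, 7, 3, 9, 5, 4]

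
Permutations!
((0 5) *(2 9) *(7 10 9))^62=(2 10)(7 9)=[0, 1, 10, 3, 4, 5, 6, 9, 8, 7, 2]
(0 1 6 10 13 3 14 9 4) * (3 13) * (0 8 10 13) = (0 1 6 13)(3 14 9 4 8 10) = [1, 6, 2, 14, 8, 5, 13, 7, 10, 4, 3, 11, 12, 0, 9]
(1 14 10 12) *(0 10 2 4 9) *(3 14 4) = (0 10 12 1 4 9)(2 3 14) = [10, 4, 3, 14, 9, 5, 6, 7, 8, 0, 12, 11, 1, 13, 2]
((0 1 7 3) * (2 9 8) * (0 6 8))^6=[2, 9, 6, 1, 4, 5, 7, 0, 3, 8]=(0 2 6 7)(1 9 8 3)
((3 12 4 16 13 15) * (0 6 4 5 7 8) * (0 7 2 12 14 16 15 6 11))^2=[0, 1, 5, 16, 3, 12, 15, 7, 8, 9, 10, 11, 2, 4, 13, 14, 6]=(2 5 12)(3 16 6 15 14 13 4)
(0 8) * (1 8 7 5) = (0 7 5 1 8) = [7, 8, 2, 3, 4, 1, 6, 5, 0]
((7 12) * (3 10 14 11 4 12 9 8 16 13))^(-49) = [0, 1, 2, 7, 13, 5, 6, 10, 11, 14, 9, 16, 3, 12, 8, 15, 4] = (3 7 10 9 14 8 11 16 4 13 12)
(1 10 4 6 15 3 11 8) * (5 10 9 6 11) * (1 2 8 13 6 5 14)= (1 9 5 10 4 11 13 6 15 3 14)(2 8)= [0, 9, 8, 14, 11, 10, 15, 7, 2, 5, 4, 13, 12, 6, 1, 3]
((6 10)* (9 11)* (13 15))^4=[0, 1, 2, 3, 4, 5, 6, 7, 8, 9, 10, 11, 12, 13, 14, 15]=(15)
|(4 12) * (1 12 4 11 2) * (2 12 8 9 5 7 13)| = |(1 8 9 5 7 13 2)(11 12)| = 14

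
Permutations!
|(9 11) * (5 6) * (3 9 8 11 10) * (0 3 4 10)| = 6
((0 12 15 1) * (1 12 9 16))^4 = [0, 1, 2, 3, 4, 5, 6, 7, 8, 9, 10, 11, 12, 13, 14, 15, 16] = (16)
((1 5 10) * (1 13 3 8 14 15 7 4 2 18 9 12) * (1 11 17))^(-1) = (1 17 11 12 9 18 2 4 7 15 14 8 3 13 10 5) = [0, 17, 4, 13, 7, 1, 6, 15, 3, 18, 5, 12, 9, 10, 8, 14, 16, 11, 2]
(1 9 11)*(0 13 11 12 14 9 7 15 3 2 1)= (0 13 11)(1 7 15 3 2)(9 12 14)= [13, 7, 1, 2, 4, 5, 6, 15, 8, 12, 10, 0, 14, 11, 9, 3]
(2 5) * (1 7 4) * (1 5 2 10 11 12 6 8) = (1 7 4 5 10 11 12 6 8) = [0, 7, 2, 3, 5, 10, 8, 4, 1, 9, 11, 12, 6]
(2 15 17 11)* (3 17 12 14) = (2 15 12 14 3 17 11) = [0, 1, 15, 17, 4, 5, 6, 7, 8, 9, 10, 2, 14, 13, 3, 12, 16, 11]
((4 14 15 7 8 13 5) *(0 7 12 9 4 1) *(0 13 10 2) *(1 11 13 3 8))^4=[8, 2, 3, 0, 9, 11, 6, 10, 7, 12, 1, 13, 15, 5, 4, 14]=(0 8 7 10 1 2 3)(4 9 12 15 14)(5 11 13)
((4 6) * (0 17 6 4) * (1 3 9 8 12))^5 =(0 6 17) =[6, 1, 2, 3, 4, 5, 17, 7, 8, 9, 10, 11, 12, 13, 14, 15, 16, 0]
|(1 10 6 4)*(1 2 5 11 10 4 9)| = |(1 4 2 5 11 10 6 9)| = 8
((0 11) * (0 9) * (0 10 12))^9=(0 12 10 9 11)=[12, 1, 2, 3, 4, 5, 6, 7, 8, 11, 9, 0, 10]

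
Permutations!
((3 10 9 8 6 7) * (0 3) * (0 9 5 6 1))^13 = [6, 5, 2, 7, 4, 8, 1, 0, 10, 3, 9] = (0 6 1 5 8 10 9 3 7)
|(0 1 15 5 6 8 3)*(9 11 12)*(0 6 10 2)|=6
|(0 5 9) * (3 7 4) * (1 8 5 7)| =8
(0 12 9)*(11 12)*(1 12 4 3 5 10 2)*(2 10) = [11, 12, 1, 5, 3, 2, 6, 7, 8, 0, 10, 4, 9] = (0 11 4 3 5 2 1 12 9)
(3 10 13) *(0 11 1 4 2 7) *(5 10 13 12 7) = (0 11 1 4 2 5 10 12 7)(3 13) = [11, 4, 5, 13, 2, 10, 6, 0, 8, 9, 12, 1, 7, 3]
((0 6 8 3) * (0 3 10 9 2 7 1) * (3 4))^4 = (0 9)(1 10)(2 6)(7 8) = [9, 10, 6, 3, 4, 5, 2, 8, 7, 0, 1]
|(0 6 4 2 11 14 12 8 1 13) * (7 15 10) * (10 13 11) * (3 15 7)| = |(0 6 4 2 10 3 15 13)(1 11 14 12 8)| = 40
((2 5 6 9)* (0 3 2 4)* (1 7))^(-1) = (0 4 9 6 5 2 3)(1 7) = [4, 7, 3, 0, 9, 2, 5, 1, 8, 6]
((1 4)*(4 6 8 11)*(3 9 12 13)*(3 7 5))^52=(1 8 4 6 11)(3 7 12)(5 13 9)=[0, 8, 2, 7, 6, 13, 11, 12, 4, 5, 10, 1, 3, 9]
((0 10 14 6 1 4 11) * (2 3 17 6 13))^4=(0 2 1 10 3 4 14 17 11 13 6)=[2, 10, 1, 4, 14, 5, 0, 7, 8, 9, 3, 13, 12, 6, 17, 15, 16, 11]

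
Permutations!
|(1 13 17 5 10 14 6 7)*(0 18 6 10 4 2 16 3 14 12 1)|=|(0 18 6 7)(1 13 17 5 4 2 16 3 14 10 12)|=44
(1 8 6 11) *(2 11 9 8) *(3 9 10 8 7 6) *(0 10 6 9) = (0 10 8 3)(1 2 11)(7 9) = [10, 2, 11, 0, 4, 5, 6, 9, 3, 7, 8, 1]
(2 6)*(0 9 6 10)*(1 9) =(0 1 9 6 2 10) =[1, 9, 10, 3, 4, 5, 2, 7, 8, 6, 0]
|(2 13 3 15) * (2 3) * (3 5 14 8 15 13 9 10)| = 20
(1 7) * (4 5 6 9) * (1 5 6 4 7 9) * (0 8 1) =[8, 9, 2, 3, 6, 4, 0, 5, 1, 7] =(0 8 1 9 7 5 4 6)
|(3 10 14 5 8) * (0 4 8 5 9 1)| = 8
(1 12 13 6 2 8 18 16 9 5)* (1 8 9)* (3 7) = [0, 12, 9, 7, 4, 8, 2, 3, 18, 5, 10, 11, 13, 6, 14, 15, 1, 17, 16] = (1 12 13 6 2 9 5 8 18 16)(3 7)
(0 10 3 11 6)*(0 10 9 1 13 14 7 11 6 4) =[9, 13, 2, 6, 0, 5, 10, 11, 8, 1, 3, 4, 12, 14, 7] =(0 9 1 13 14 7 11 4)(3 6 10)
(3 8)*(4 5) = [0, 1, 2, 8, 5, 4, 6, 7, 3] = (3 8)(4 5)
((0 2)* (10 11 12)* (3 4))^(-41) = (0 2)(3 4)(10 11 12) = [2, 1, 0, 4, 3, 5, 6, 7, 8, 9, 11, 12, 10]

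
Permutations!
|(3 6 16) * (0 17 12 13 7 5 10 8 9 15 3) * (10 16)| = |(0 17 12 13 7 5 16)(3 6 10 8 9 15)| = 42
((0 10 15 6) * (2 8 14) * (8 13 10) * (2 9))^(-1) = [6, 1, 9, 3, 4, 5, 15, 7, 0, 14, 13, 11, 12, 2, 8, 10] = (0 6 15 10 13 2 9 14 8)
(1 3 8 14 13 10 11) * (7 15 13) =(1 3 8 14 7 15 13 10 11) =[0, 3, 2, 8, 4, 5, 6, 15, 14, 9, 11, 1, 12, 10, 7, 13]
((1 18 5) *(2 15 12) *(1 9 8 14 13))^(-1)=(1 13 14 8 9 5 18)(2 12 15)=[0, 13, 12, 3, 4, 18, 6, 7, 9, 5, 10, 11, 15, 14, 8, 2, 16, 17, 1]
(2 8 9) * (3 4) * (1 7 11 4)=(1 7 11 4 3)(2 8 9)=[0, 7, 8, 1, 3, 5, 6, 11, 9, 2, 10, 4]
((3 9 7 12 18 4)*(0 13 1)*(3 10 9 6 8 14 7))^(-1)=(0 1 13)(3 9 10 4 18 12 7 14 8 6)=[1, 13, 2, 9, 18, 5, 3, 14, 6, 10, 4, 11, 7, 0, 8, 15, 16, 17, 12]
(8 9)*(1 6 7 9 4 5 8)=(1 6 7 9)(4 5 8)=[0, 6, 2, 3, 5, 8, 7, 9, 4, 1]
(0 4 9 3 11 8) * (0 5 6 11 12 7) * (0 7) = (0 4 9 3 12)(5 6 11 8) = [4, 1, 2, 12, 9, 6, 11, 7, 5, 3, 10, 8, 0]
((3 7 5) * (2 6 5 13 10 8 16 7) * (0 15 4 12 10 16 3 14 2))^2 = (0 4 10 3 15 12 8)(2 5)(6 14)(7 16 13) = [4, 1, 5, 15, 10, 2, 14, 16, 0, 9, 3, 11, 8, 7, 6, 12, 13]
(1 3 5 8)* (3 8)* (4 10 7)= (1 8)(3 5)(4 10 7)= [0, 8, 2, 5, 10, 3, 6, 4, 1, 9, 7]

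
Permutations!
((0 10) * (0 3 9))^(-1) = (0 9 3 10) = [9, 1, 2, 10, 4, 5, 6, 7, 8, 3, 0]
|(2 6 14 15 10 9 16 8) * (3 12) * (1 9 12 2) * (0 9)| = 35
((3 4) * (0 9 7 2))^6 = [7, 1, 9, 3, 4, 5, 6, 0, 8, 2] = (0 7)(2 9)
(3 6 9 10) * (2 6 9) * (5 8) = (2 6)(3 9 10)(5 8) = [0, 1, 6, 9, 4, 8, 2, 7, 5, 10, 3]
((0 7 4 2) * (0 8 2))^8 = (8)(0 4 7) = [4, 1, 2, 3, 7, 5, 6, 0, 8]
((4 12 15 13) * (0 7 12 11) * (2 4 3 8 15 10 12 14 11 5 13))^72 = (2 5 3 15 4 13 8) = [0, 1, 5, 15, 13, 3, 6, 7, 2, 9, 10, 11, 12, 8, 14, 4]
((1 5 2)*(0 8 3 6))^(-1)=[6, 2, 5, 8, 4, 1, 3, 7, 0]=(0 6 3 8)(1 2 5)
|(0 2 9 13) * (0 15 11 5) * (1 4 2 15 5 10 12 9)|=24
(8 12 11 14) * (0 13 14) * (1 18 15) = (0 13 14 8 12 11)(1 18 15) = [13, 18, 2, 3, 4, 5, 6, 7, 12, 9, 10, 0, 11, 14, 8, 1, 16, 17, 15]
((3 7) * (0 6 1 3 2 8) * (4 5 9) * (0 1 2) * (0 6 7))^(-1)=(0 3 1 8 2 6 7)(4 9 5)=[3, 8, 6, 1, 9, 4, 7, 0, 2, 5]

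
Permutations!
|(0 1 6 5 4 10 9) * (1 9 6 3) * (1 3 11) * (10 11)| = |(0 9)(1 10 6 5 4 11)| = 6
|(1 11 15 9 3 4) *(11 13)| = |(1 13 11 15 9 3 4)| = 7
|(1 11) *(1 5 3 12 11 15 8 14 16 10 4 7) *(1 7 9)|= |(1 15 8 14 16 10 4 9)(3 12 11 5)|= 8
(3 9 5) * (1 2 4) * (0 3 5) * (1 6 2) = (0 3 9)(2 4 6) = [3, 1, 4, 9, 6, 5, 2, 7, 8, 0]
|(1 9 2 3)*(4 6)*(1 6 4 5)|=6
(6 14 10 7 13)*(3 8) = (3 8)(6 14 10 7 13) = [0, 1, 2, 8, 4, 5, 14, 13, 3, 9, 7, 11, 12, 6, 10]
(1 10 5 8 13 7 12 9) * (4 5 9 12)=(1 10 9)(4 5 8 13 7)=[0, 10, 2, 3, 5, 8, 6, 4, 13, 1, 9, 11, 12, 7]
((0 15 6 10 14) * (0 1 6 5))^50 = (0 5 15)(1 10)(6 14) = [5, 10, 2, 3, 4, 15, 14, 7, 8, 9, 1, 11, 12, 13, 6, 0]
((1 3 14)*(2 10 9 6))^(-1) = (1 14 3)(2 6 9 10) = [0, 14, 6, 1, 4, 5, 9, 7, 8, 10, 2, 11, 12, 13, 3]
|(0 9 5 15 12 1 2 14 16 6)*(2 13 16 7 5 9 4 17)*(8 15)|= |(0 4 17 2 14 7 5 8 15 12 1 13 16 6)|= 14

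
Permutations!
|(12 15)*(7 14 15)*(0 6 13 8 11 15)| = 9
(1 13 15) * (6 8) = (1 13 15)(6 8) = [0, 13, 2, 3, 4, 5, 8, 7, 6, 9, 10, 11, 12, 15, 14, 1]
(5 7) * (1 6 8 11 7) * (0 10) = (0 10)(1 6 8 11 7 5) = [10, 6, 2, 3, 4, 1, 8, 5, 11, 9, 0, 7]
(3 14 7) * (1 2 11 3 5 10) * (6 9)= (1 2 11 3 14 7 5 10)(6 9)= [0, 2, 11, 14, 4, 10, 9, 5, 8, 6, 1, 3, 12, 13, 7]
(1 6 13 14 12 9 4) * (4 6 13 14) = [0, 13, 2, 3, 1, 5, 14, 7, 8, 6, 10, 11, 9, 4, 12] = (1 13 4)(6 14 12 9)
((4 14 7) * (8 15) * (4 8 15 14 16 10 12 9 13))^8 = (4 10 9)(7 14 8)(12 13 16) = [0, 1, 2, 3, 10, 5, 6, 14, 7, 4, 9, 11, 13, 16, 8, 15, 12]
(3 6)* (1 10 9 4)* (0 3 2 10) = (0 3 6 2 10 9 4 1) = [3, 0, 10, 6, 1, 5, 2, 7, 8, 4, 9]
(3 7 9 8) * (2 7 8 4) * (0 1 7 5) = (0 1 7 9 4 2 5)(3 8) = [1, 7, 5, 8, 2, 0, 6, 9, 3, 4]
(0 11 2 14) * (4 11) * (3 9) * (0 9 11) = (0 4)(2 14 9 3 11) = [4, 1, 14, 11, 0, 5, 6, 7, 8, 3, 10, 2, 12, 13, 9]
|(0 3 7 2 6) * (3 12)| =|(0 12 3 7 2 6)| =6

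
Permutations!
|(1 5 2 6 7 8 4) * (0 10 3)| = |(0 10 3)(1 5 2 6 7 8 4)| = 21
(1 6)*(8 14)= (1 6)(8 14)= [0, 6, 2, 3, 4, 5, 1, 7, 14, 9, 10, 11, 12, 13, 8]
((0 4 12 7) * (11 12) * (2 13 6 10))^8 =(13)(0 12 4 7 11) =[12, 1, 2, 3, 7, 5, 6, 11, 8, 9, 10, 0, 4, 13]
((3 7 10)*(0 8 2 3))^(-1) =[10, 1, 8, 2, 4, 5, 6, 3, 0, 9, 7] =(0 10 7 3 2 8)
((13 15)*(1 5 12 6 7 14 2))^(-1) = (1 2 14 7 6 12 5)(13 15) = [0, 2, 14, 3, 4, 1, 12, 6, 8, 9, 10, 11, 5, 15, 7, 13]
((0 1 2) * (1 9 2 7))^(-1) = (0 2 9)(1 7) = [2, 7, 9, 3, 4, 5, 6, 1, 8, 0]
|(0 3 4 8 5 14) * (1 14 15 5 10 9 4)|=4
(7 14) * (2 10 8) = (2 10 8)(7 14) = [0, 1, 10, 3, 4, 5, 6, 14, 2, 9, 8, 11, 12, 13, 7]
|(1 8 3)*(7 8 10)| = |(1 10 7 8 3)| = 5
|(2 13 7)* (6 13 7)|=|(2 7)(6 13)|=2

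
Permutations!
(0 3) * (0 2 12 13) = (0 3 2 12 13) = [3, 1, 12, 2, 4, 5, 6, 7, 8, 9, 10, 11, 13, 0]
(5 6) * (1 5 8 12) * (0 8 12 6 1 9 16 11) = (0 8 6 12 9 16 11)(1 5) = [8, 5, 2, 3, 4, 1, 12, 7, 6, 16, 10, 0, 9, 13, 14, 15, 11]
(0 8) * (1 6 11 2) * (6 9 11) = (0 8)(1 9 11 2) = [8, 9, 1, 3, 4, 5, 6, 7, 0, 11, 10, 2]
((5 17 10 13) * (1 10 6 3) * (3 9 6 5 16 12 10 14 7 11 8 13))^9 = (1 3 10 12 16 13 8 11 7 14)(5 17)(6 9) = [0, 3, 2, 10, 4, 17, 9, 14, 11, 6, 12, 7, 16, 8, 1, 15, 13, 5]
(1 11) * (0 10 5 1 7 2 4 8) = (0 10 5 1 11 7 2 4 8) = [10, 11, 4, 3, 8, 1, 6, 2, 0, 9, 5, 7]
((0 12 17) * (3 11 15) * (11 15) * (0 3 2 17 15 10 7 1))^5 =(0 3 12 10 15 7 2 1 17) =[3, 17, 1, 12, 4, 5, 6, 2, 8, 9, 15, 11, 10, 13, 14, 7, 16, 0]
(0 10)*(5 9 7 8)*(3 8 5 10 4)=(0 4 3 8 10)(5 9 7)=[4, 1, 2, 8, 3, 9, 6, 5, 10, 7, 0]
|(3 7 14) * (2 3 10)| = 5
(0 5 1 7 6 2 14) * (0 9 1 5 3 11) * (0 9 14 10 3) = [0, 7, 10, 11, 4, 5, 2, 6, 8, 1, 3, 9, 12, 13, 14] = (14)(1 7 6 2 10 3 11 9)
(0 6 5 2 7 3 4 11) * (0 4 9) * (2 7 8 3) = (0 6 5 7 2 8 3 9)(4 11) = [6, 1, 8, 9, 11, 7, 5, 2, 3, 0, 10, 4]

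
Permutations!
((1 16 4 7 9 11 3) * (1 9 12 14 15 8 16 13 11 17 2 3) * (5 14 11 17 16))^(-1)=(1 11 12 7 4 16 9 3 2 17 13)(5 8 15 14)=[0, 11, 17, 2, 16, 8, 6, 4, 15, 3, 10, 12, 7, 1, 5, 14, 9, 13]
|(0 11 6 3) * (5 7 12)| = 12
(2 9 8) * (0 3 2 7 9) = (0 3 2)(7 9 8) = [3, 1, 0, 2, 4, 5, 6, 9, 7, 8]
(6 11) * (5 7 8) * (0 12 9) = (0 12 9)(5 7 8)(6 11) = [12, 1, 2, 3, 4, 7, 11, 8, 5, 0, 10, 6, 9]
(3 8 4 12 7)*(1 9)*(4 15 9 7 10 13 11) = (1 7 3 8 15 9)(4 12 10 13 11) = [0, 7, 2, 8, 12, 5, 6, 3, 15, 1, 13, 4, 10, 11, 14, 9]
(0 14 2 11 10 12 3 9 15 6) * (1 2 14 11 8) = [11, 2, 8, 9, 4, 5, 0, 7, 1, 15, 12, 10, 3, 13, 14, 6] = (0 11 10 12 3 9 15 6)(1 2 8)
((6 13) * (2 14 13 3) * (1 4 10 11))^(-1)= (1 11 10 4)(2 3 6 13 14)= [0, 11, 3, 6, 1, 5, 13, 7, 8, 9, 4, 10, 12, 14, 2]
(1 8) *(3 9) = [0, 8, 2, 9, 4, 5, 6, 7, 1, 3] = (1 8)(3 9)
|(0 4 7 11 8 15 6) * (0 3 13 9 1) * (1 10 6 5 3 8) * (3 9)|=|(0 4 7 11 1)(3 13)(5 9 10 6 8 15)|=30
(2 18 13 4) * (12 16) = [0, 1, 18, 3, 2, 5, 6, 7, 8, 9, 10, 11, 16, 4, 14, 15, 12, 17, 13] = (2 18 13 4)(12 16)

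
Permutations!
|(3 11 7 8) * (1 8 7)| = 4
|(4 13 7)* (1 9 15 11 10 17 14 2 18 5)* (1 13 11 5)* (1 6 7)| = 45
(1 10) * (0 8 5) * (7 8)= (0 7 8 5)(1 10)= [7, 10, 2, 3, 4, 0, 6, 8, 5, 9, 1]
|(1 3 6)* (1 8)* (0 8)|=|(0 8 1 3 6)|=5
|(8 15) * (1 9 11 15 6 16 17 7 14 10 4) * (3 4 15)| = 40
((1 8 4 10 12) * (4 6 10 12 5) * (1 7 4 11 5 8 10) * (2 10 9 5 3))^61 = [0, 8, 11, 5, 12, 1, 10, 4, 2, 6, 3, 9, 7] = (1 8 2 11 9 6 10 3 5)(4 12 7)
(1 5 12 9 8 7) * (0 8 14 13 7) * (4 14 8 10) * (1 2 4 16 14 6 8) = (0 10 16 14 13 7 2 4 6 8)(1 5 12 9) = [10, 5, 4, 3, 6, 12, 8, 2, 0, 1, 16, 11, 9, 7, 13, 15, 14]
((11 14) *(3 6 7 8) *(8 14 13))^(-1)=(3 8 13 11 14 7 6)=[0, 1, 2, 8, 4, 5, 3, 6, 13, 9, 10, 14, 12, 11, 7]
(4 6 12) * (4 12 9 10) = (12)(4 6 9 10) = [0, 1, 2, 3, 6, 5, 9, 7, 8, 10, 4, 11, 12]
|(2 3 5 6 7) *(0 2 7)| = |(7)(0 2 3 5 6)| = 5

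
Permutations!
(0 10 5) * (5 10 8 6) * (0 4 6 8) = [0, 1, 2, 3, 6, 4, 5, 7, 8, 9, 10] = (10)(4 6 5)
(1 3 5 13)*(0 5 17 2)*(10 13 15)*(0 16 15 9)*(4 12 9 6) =(0 5 6 4 12 9)(1 3 17 2 16 15 10 13) =[5, 3, 16, 17, 12, 6, 4, 7, 8, 0, 13, 11, 9, 1, 14, 10, 15, 2]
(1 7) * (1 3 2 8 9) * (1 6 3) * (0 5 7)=(0 5 7 1)(2 8 9 6 3)=[5, 0, 8, 2, 4, 7, 3, 1, 9, 6]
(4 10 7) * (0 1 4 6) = (0 1 4 10 7 6) = [1, 4, 2, 3, 10, 5, 0, 6, 8, 9, 7]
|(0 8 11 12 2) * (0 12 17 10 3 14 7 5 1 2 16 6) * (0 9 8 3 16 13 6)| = 16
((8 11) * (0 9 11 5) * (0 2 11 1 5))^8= (0 9 1 5 2 11 8)= [9, 5, 11, 3, 4, 2, 6, 7, 0, 1, 10, 8]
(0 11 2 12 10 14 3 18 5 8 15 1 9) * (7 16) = [11, 9, 12, 18, 4, 8, 6, 16, 15, 0, 14, 2, 10, 13, 3, 1, 7, 17, 5] = (0 11 2 12 10 14 3 18 5 8 15 1 9)(7 16)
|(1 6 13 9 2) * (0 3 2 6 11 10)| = 6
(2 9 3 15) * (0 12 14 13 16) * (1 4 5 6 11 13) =[12, 4, 9, 15, 5, 6, 11, 7, 8, 3, 10, 13, 14, 16, 1, 2, 0] =(0 12 14 1 4 5 6 11 13 16)(2 9 3 15)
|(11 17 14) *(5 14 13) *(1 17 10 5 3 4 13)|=12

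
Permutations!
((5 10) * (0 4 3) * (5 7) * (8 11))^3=(8 11)=[0, 1, 2, 3, 4, 5, 6, 7, 11, 9, 10, 8]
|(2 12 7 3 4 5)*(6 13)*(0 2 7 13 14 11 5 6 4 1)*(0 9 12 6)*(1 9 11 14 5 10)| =30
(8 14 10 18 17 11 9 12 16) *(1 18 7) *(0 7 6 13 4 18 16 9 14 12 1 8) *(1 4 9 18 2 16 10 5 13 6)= (0 7 8 12 18 17 11 14 5 13 9 4 2 16)(1 10)= [7, 10, 16, 3, 2, 13, 6, 8, 12, 4, 1, 14, 18, 9, 5, 15, 0, 11, 17]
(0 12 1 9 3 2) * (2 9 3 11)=[12, 3, 0, 9, 4, 5, 6, 7, 8, 11, 10, 2, 1]=(0 12 1 3 9 11 2)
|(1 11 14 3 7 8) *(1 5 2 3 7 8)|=|(1 11 14 7)(2 3 8 5)|=4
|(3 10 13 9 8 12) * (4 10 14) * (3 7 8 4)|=12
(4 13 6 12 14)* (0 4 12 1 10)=(0 4 13 6 1 10)(12 14)=[4, 10, 2, 3, 13, 5, 1, 7, 8, 9, 0, 11, 14, 6, 12]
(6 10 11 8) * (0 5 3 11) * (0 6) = (0 5 3 11 8)(6 10) = [5, 1, 2, 11, 4, 3, 10, 7, 0, 9, 6, 8]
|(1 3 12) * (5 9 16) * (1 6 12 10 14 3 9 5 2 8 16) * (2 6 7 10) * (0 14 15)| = |(0 14 3 2 8 16 6 12 7 10 15)(1 9)| = 22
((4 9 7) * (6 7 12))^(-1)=(4 7 6 12 9)=[0, 1, 2, 3, 7, 5, 12, 6, 8, 4, 10, 11, 9]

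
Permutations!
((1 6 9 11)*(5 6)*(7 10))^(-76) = (1 11 9 6 5) = [0, 11, 2, 3, 4, 1, 5, 7, 8, 6, 10, 9]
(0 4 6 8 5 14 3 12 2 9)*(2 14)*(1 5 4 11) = [11, 5, 9, 12, 6, 2, 8, 7, 4, 0, 10, 1, 14, 13, 3] = (0 11 1 5 2 9)(3 12 14)(4 6 8)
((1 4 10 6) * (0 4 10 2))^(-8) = [4, 10, 0, 3, 2, 5, 1, 7, 8, 9, 6] = (0 4 2)(1 10 6)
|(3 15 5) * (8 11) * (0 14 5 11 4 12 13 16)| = |(0 14 5 3 15 11 8 4 12 13 16)| = 11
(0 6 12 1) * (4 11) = [6, 0, 2, 3, 11, 5, 12, 7, 8, 9, 10, 4, 1] = (0 6 12 1)(4 11)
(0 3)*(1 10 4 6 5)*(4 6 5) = (0 3)(1 10 6 4 5) = [3, 10, 2, 0, 5, 1, 4, 7, 8, 9, 6]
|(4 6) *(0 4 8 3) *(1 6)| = |(0 4 1 6 8 3)| = 6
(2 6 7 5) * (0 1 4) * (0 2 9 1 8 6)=(0 8 6 7 5 9 1 4 2)=[8, 4, 0, 3, 2, 9, 7, 5, 6, 1]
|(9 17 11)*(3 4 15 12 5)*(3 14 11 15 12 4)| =|(4 12 5 14 11 9 17 15)| =8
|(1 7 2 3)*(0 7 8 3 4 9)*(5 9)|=|(0 7 2 4 5 9)(1 8 3)|=6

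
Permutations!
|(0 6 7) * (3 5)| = |(0 6 7)(3 5)| = 6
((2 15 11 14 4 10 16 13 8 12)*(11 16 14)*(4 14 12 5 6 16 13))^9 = [0, 1, 12, 3, 16, 8, 5, 7, 13, 9, 4, 11, 10, 15, 14, 2, 6] = (2 12 10 4 16 6 5 8 13 15)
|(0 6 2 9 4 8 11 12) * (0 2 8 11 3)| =20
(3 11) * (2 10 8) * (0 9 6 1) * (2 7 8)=[9, 0, 10, 11, 4, 5, 1, 8, 7, 6, 2, 3]=(0 9 6 1)(2 10)(3 11)(7 8)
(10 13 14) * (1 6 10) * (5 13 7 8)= (1 6 10 7 8 5 13 14)= [0, 6, 2, 3, 4, 13, 10, 8, 5, 9, 7, 11, 12, 14, 1]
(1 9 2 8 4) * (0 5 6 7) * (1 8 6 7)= (0 5 7)(1 9 2 6)(4 8)= [5, 9, 6, 3, 8, 7, 1, 0, 4, 2]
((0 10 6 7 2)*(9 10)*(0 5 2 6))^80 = [10, 1, 2, 3, 4, 5, 6, 7, 8, 0, 9] = (0 10 9)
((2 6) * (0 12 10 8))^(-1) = (0 8 10 12)(2 6) = [8, 1, 6, 3, 4, 5, 2, 7, 10, 9, 12, 11, 0]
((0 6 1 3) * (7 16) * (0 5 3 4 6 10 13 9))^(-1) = (0 9 13 10)(1 6 4)(3 5)(7 16) = [9, 6, 2, 5, 1, 3, 4, 16, 8, 13, 0, 11, 12, 10, 14, 15, 7]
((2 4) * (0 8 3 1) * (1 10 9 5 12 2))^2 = (0 3 9 12 4)(1 8 10 5 2) = [3, 8, 1, 9, 0, 2, 6, 7, 10, 12, 5, 11, 4]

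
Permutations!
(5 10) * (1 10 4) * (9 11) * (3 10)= (1 3 10 5 4)(9 11)= [0, 3, 2, 10, 1, 4, 6, 7, 8, 11, 5, 9]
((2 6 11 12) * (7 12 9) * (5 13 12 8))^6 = (2 5 9)(6 13 7)(8 11 12) = [0, 1, 5, 3, 4, 9, 13, 6, 11, 2, 10, 12, 8, 7]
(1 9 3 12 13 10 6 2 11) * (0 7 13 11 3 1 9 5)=(0 7 13 10 6 2 3 12 11 9 1 5)=[7, 5, 3, 12, 4, 0, 2, 13, 8, 1, 6, 9, 11, 10]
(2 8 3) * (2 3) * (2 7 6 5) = (2 8 7 6 5) = [0, 1, 8, 3, 4, 2, 5, 6, 7]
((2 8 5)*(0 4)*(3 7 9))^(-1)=(0 4)(2 5 8)(3 9 7)=[4, 1, 5, 9, 0, 8, 6, 3, 2, 7]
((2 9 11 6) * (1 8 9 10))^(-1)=[0, 10, 6, 3, 4, 5, 11, 7, 1, 8, 2, 9]=(1 10 2 6 11 9 8)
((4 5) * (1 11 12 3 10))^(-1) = (1 10 3 12 11)(4 5) = [0, 10, 2, 12, 5, 4, 6, 7, 8, 9, 3, 1, 11]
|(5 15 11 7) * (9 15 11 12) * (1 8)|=6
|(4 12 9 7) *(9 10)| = |(4 12 10 9 7)| = 5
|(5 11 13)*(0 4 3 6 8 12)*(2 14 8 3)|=6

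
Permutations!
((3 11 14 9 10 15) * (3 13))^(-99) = [0, 1, 2, 13, 4, 5, 6, 7, 8, 14, 9, 3, 12, 15, 11, 10] = (3 13 15 10 9 14 11)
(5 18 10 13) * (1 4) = (1 4)(5 18 10 13) = [0, 4, 2, 3, 1, 18, 6, 7, 8, 9, 13, 11, 12, 5, 14, 15, 16, 17, 10]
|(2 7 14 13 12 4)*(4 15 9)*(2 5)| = |(2 7 14 13 12 15 9 4 5)| = 9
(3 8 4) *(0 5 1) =(0 5 1)(3 8 4) =[5, 0, 2, 8, 3, 1, 6, 7, 4]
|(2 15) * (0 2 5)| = |(0 2 15 5)| = 4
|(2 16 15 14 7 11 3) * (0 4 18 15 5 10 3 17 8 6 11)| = |(0 4 18 15 14 7)(2 16 5 10 3)(6 11 17 8)| = 60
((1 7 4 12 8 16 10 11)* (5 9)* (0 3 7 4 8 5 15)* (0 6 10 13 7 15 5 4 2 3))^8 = (16)(1 2 3 15 6 10 11) = [0, 2, 3, 15, 4, 5, 10, 7, 8, 9, 11, 1, 12, 13, 14, 6, 16]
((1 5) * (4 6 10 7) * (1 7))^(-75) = (1 4)(5 6)(7 10) = [0, 4, 2, 3, 1, 6, 5, 10, 8, 9, 7]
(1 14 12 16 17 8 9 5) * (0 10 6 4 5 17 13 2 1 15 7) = (0 10 6 4 5 15 7)(1 14 12 16 13 2)(8 9 17) = [10, 14, 1, 3, 5, 15, 4, 0, 9, 17, 6, 11, 16, 2, 12, 7, 13, 8]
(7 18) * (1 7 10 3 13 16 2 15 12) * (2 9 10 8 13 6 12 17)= (1 7 18 8 13 16 9 10 3 6 12)(2 15 17)= [0, 7, 15, 6, 4, 5, 12, 18, 13, 10, 3, 11, 1, 16, 14, 17, 9, 2, 8]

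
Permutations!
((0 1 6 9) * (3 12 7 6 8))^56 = [0, 1, 2, 3, 4, 5, 6, 7, 8, 9, 10, 11, 12] = (12)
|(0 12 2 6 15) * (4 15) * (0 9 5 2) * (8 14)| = |(0 12)(2 6 4 15 9 5)(8 14)| = 6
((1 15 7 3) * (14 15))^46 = [0, 14, 2, 1, 4, 5, 6, 3, 8, 9, 10, 11, 12, 13, 15, 7] = (1 14 15 7 3)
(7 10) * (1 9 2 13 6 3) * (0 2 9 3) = (0 2 13 6)(1 3)(7 10) = [2, 3, 13, 1, 4, 5, 0, 10, 8, 9, 7, 11, 12, 6]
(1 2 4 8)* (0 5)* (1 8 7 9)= [5, 2, 4, 3, 7, 0, 6, 9, 8, 1]= (0 5)(1 2 4 7 9)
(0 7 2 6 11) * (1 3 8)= [7, 3, 6, 8, 4, 5, 11, 2, 1, 9, 10, 0]= (0 7 2 6 11)(1 3 8)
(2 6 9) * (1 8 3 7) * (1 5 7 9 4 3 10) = [0, 8, 6, 9, 3, 7, 4, 5, 10, 2, 1] = (1 8 10)(2 6 4 3 9)(5 7)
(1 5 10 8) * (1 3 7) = (1 5 10 8 3 7) = [0, 5, 2, 7, 4, 10, 6, 1, 3, 9, 8]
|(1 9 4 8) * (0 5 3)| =12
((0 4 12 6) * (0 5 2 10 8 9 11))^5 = (0 2)(4 10)(5 11)(6 9)(8 12) = [2, 1, 0, 3, 10, 11, 9, 7, 12, 6, 4, 5, 8]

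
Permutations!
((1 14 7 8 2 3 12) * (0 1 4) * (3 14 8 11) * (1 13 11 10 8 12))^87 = [3, 0, 7, 4, 11, 5, 6, 8, 14, 9, 2, 12, 13, 1, 10] = (0 3 4 11 12 13 1)(2 7 8 14 10)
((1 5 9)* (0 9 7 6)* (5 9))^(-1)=(0 6 7 5)(1 9)=[6, 9, 2, 3, 4, 0, 7, 5, 8, 1]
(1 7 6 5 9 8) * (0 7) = (0 7 6 5 9 8 1) = [7, 0, 2, 3, 4, 9, 5, 6, 1, 8]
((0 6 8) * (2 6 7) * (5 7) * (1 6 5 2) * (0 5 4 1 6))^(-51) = (0 2 4 1)(5 7 6 8) = [2, 0, 4, 3, 1, 7, 8, 6, 5]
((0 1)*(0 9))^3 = (9) = [0, 1, 2, 3, 4, 5, 6, 7, 8, 9]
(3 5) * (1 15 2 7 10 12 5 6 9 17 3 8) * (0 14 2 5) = (0 14 2 7 10 12)(1 15 5 8)(3 6 9 17) = [14, 15, 7, 6, 4, 8, 9, 10, 1, 17, 12, 11, 0, 13, 2, 5, 16, 3]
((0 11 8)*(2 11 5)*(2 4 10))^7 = (11) = [0, 1, 2, 3, 4, 5, 6, 7, 8, 9, 10, 11]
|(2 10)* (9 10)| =|(2 9 10)| =3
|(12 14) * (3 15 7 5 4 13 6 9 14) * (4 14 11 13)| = 12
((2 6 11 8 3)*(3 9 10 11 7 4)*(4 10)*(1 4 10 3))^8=(11)=[0, 1, 2, 3, 4, 5, 6, 7, 8, 9, 10, 11]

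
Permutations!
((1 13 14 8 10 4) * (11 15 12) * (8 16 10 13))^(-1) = (1 4 10 16 14 13 8)(11 12 15) = [0, 4, 2, 3, 10, 5, 6, 7, 1, 9, 16, 12, 15, 8, 13, 11, 14]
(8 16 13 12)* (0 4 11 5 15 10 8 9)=(0 4 11 5 15 10 8 16 13 12 9)=[4, 1, 2, 3, 11, 15, 6, 7, 16, 0, 8, 5, 9, 12, 14, 10, 13]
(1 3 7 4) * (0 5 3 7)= (0 5 3)(1 7 4)= [5, 7, 2, 0, 1, 3, 6, 4]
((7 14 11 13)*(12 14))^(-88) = (7 14 13 12 11) = [0, 1, 2, 3, 4, 5, 6, 14, 8, 9, 10, 7, 11, 12, 13]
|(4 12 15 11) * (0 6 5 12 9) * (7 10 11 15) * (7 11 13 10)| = |(15)(0 6 5 12 11 4 9)(10 13)| = 14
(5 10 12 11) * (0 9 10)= [9, 1, 2, 3, 4, 0, 6, 7, 8, 10, 12, 5, 11]= (0 9 10 12 11 5)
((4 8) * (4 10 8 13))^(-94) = (13) = [0, 1, 2, 3, 4, 5, 6, 7, 8, 9, 10, 11, 12, 13]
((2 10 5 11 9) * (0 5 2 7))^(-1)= (0 7 9 11 5)(2 10)= [7, 1, 10, 3, 4, 0, 6, 9, 8, 11, 2, 5]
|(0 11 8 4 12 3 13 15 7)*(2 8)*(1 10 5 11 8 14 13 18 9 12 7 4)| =12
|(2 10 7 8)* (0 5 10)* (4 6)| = 6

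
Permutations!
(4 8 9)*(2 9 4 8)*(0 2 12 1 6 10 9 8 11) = (0 2 8 4 12 1 6 10 9 11) = [2, 6, 8, 3, 12, 5, 10, 7, 4, 11, 9, 0, 1]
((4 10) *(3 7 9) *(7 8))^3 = (3 9 7 8)(4 10) = [0, 1, 2, 9, 10, 5, 6, 8, 3, 7, 4]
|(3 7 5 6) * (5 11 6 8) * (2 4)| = |(2 4)(3 7 11 6)(5 8)| = 4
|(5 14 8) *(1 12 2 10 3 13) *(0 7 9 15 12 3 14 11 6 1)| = |(0 7 9 15 12 2 10 14 8 5 11 6 1 3 13)| = 15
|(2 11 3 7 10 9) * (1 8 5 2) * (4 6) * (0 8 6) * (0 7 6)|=12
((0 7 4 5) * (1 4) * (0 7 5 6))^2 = (0 7 4)(1 6 5) = [7, 6, 2, 3, 0, 1, 5, 4]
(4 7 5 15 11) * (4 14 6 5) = (4 7)(5 15 11 14 6) = [0, 1, 2, 3, 7, 15, 5, 4, 8, 9, 10, 14, 12, 13, 6, 11]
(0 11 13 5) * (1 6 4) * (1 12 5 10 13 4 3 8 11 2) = (0 2 1 6 3 8 11 4 12 5)(10 13) = [2, 6, 1, 8, 12, 0, 3, 7, 11, 9, 13, 4, 5, 10]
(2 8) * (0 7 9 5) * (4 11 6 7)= (0 4 11 6 7 9 5)(2 8)= [4, 1, 8, 3, 11, 0, 7, 9, 2, 5, 10, 6]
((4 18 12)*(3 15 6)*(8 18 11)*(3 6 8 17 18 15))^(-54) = (4 11 17 18 12) = [0, 1, 2, 3, 11, 5, 6, 7, 8, 9, 10, 17, 4, 13, 14, 15, 16, 18, 12]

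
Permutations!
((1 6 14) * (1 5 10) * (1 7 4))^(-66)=(1 10 6 7 14 4 5)=[0, 10, 2, 3, 5, 1, 7, 14, 8, 9, 6, 11, 12, 13, 4]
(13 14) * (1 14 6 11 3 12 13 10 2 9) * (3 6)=[0, 14, 9, 12, 4, 5, 11, 7, 8, 1, 2, 6, 13, 3, 10]=(1 14 10 2 9)(3 12 13)(6 11)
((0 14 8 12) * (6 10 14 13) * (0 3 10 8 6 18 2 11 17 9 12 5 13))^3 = (2 9 10 8 18 17 3 6 13 11 12 14 5) = [0, 1, 9, 6, 4, 2, 13, 7, 18, 10, 8, 12, 14, 11, 5, 15, 16, 3, 17]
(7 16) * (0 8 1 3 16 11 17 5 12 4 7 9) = (0 8 1 3 16 9)(4 7 11 17 5 12) = [8, 3, 2, 16, 7, 12, 6, 11, 1, 0, 10, 17, 4, 13, 14, 15, 9, 5]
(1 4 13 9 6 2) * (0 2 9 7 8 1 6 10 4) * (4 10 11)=[2, 0, 6, 3, 13, 5, 9, 8, 1, 11, 10, 4, 12, 7]=(0 2 6 9 11 4 13 7 8 1)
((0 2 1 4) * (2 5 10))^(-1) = (0 4 1 2 10 5) = [4, 2, 10, 3, 1, 0, 6, 7, 8, 9, 5]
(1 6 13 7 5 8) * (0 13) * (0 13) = [0, 6, 2, 3, 4, 8, 13, 5, 1, 9, 10, 11, 12, 7] = (1 6 13 7 5 8)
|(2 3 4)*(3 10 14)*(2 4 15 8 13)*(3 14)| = |(2 10 3 15 8 13)| = 6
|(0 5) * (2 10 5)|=4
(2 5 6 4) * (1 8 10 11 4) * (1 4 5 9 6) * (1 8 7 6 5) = [0, 7, 9, 3, 2, 8, 4, 6, 10, 5, 11, 1] = (1 7 6 4 2 9 5 8 10 11)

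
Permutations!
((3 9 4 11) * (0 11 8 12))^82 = [8, 1, 2, 0, 3, 5, 6, 7, 9, 11, 10, 12, 4] = (0 8 9 11 12 4 3)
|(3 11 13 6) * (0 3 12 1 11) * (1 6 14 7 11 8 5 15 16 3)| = 28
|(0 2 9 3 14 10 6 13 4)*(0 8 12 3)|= |(0 2 9)(3 14 10 6 13 4 8 12)|= 24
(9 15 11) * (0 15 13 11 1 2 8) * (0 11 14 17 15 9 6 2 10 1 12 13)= (0 9)(1 10)(2 8 11 6)(12 13 14 17 15)= [9, 10, 8, 3, 4, 5, 2, 7, 11, 0, 1, 6, 13, 14, 17, 12, 16, 15]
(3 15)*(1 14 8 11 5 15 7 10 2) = [0, 14, 1, 7, 4, 15, 6, 10, 11, 9, 2, 5, 12, 13, 8, 3] = (1 14 8 11 5 15 3 7 10 2)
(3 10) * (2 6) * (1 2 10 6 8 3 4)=(1 2 8 3 6 10 4)=[0, 2, 8, 6, 1, 5, 10, 7, 3, 9, 4]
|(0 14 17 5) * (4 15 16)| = 12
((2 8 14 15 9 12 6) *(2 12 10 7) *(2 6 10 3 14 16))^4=(2 8 16)=[0, 1, 8, 3, 4, 5, 6, 7, 16, 9, 10, 11, 12, 13, 14, 15, 2]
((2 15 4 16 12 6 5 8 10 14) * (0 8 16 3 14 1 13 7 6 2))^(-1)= (0 14 3 4 15 2 12 16 5 6 7 13 1 10 8)= [14, 10, 12, 4, 15, 6, 7, 13, 0, 9, 8, 11, 16, 1, 3, 2, 5]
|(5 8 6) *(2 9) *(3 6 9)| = |(2 3 6 5 8 9)| = 6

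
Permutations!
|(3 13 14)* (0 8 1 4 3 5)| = |(0 8 1 4 3 13 14 5)| = 8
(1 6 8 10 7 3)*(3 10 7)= (1 6 8 7 10 3)= [0, 6, 2, 1, 4, 5, 8, 10, 7, 9, 3]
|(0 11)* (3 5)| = |(0 11)(3 5)| = 2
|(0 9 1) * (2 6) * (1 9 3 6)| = 5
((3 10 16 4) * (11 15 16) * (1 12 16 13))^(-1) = (1 13 15 11 10 3 4 16 12) = [0, 13, 2, 4, 16, 5, 6, 7, 8, 9, 3, 10, 1, 15, 14, 11, 12]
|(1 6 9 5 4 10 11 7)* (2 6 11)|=|(1 11 7)(2 6 9 5 4 10)|=6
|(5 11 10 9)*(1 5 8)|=6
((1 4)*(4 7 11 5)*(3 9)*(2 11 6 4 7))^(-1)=[0, 4, 1, 9, 6, 11, 7, 5, 8, 3, 10, 2]=(1 4 6 7 5 11 2)(3 9)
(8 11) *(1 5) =(1 5)(8 11) =[0, 5, 2, 3, 4, 1, 6, 7, 11, 9, 10, 8]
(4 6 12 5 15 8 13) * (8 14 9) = (4 6 12 5 15 14 9 8 13) = [0, 1, 2, 3, 6, 15, 12, 7, 13, 8, 10, 11, 5, 4, 9, 14]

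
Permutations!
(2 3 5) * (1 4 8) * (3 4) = [0, 3, 4, 5, 8, 2, 6, 7, 1] = (1 3 5 2 4 8)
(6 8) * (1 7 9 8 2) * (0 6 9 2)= (0 6)(1 7 2)(8 9)= [6, 7, 1, 3, 4, 5, 0, 2, 9, 8]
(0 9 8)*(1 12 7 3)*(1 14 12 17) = (0 9 8)(1 17)(3 14 12 7) = [9, 17, 2, 14, 4, 5, 6, 3, 0, 8, 10, 11, 7, 13, 12, 15, 16, 1]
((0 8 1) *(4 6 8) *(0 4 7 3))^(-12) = (8) = [0, 1, 2, 3, 4, 5, 6, 7, 8]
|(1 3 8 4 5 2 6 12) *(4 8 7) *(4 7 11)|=|(1 3 11 4 5 2 6 12)|=8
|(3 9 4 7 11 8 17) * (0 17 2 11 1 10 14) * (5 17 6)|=33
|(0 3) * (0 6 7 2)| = 5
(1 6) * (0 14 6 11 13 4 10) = (0 14 6 1 11 13 4 10) = [14, 11, 2, 3, 10, 5, 1, 7, 8, 9, 0, 13, 12, 4, 6]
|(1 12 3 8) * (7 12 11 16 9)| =|(1 11 16 9 7 12 3 8)| =8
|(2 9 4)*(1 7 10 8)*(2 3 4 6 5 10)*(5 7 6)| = 8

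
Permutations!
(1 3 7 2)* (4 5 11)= (1 3 7 2)(4 5 11)= [0, 3, 1, 7, 5, 11, 6, 2, 8, 9, 10, 4]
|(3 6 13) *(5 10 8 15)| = |(3 6 13)(5 10 8 15)| = 12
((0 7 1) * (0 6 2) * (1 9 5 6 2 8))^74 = (0 9 6 1)(2 7 5 8) = [9, 0, 7, 3, 4, 8, 1, 5, 2, 6]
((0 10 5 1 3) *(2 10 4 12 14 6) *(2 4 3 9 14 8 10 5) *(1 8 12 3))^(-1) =(0 3 4 6 14 9 1)(2 10 8 5) =[3, 0, 10, 4, 6, 2, 14, 7, 5, 1, 8, 11, 12, 13, 9]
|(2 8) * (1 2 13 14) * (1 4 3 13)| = |(1 2 8)(3 13 14 4)| = 12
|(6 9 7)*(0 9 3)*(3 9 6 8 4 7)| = 12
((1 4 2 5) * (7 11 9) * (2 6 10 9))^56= [0, 6, 1, 3, 10, 4, 9, 2, 8, 11, 7, 5]= (1 6 9 11 5 4 10 7 2)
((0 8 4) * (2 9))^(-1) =(0 4 8)(2 9) =[4, 1, 9, 3, 8, 5, 6, 7, 0, 2]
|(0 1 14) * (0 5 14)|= 2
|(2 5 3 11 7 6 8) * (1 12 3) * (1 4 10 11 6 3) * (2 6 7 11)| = |(1 12)(2 5 4 10)(3 7)(6 8)| = 4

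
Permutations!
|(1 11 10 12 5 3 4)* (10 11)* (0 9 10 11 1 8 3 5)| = 12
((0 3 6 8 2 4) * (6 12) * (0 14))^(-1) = (0 14 4 2 8 6 12 3) = [14, 1, 8, 0, 2, 5, 12, 7, 6, 9, 10, 11, 3, 13, 4]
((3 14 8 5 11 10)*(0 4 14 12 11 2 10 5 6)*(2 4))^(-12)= (0 6 8 14 4 5 11 12 3 10 2)= [6, 1, 0, 10, 5, 11, 8, 7, 14, 9, 2, 12, 3, 13, 4]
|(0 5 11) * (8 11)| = 4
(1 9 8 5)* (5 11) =[0, 9, 2, 3, 4, 1, 6, 7, 11, 8, 10, 5] =(1 9 8 11 5)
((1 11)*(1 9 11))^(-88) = [0, 1, 2, 3, 4, 5, 6, 7, 8, 9, 10, 11] = (11)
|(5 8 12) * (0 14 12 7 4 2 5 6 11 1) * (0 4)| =|(0 14 12 6 11 1 4 2 5 8 7)| =11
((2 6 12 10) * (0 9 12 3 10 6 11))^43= [6, 1, 9, 11, 4, 5, 2, 7, 8, 3, 0, 12, 10]= (0 6 2 9 3 11 12 10)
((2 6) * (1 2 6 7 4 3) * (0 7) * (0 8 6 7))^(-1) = [0, 3, 1, 4, 7, 5, 8, 6, 2] = (1 3 4 7 6 8 2)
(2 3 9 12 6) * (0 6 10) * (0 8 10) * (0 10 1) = (0 6 2 3 9 12 10 8 1) = [6, 0, 3, 9, 4, 5, 2, 7, 1, 12, 8, 11, 10]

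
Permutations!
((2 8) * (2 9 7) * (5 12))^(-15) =[0, 1, 8, 3, 4, 12, 6, 2, 9, 7, 10, 11, 5] =(2 8 9 7)(5 12)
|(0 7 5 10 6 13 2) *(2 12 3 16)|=|(0 7 5 10 6 13 12 3 16 2)|=10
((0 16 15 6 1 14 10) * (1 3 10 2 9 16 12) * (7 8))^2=(0 1 2 16 6 10 12 14 9 15 3)=[1, 2, 16, 0, 4, 5, 10, 7, 8, 15, 12, 11, 14, 13, 9, 3, 6]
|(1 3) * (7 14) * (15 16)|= 2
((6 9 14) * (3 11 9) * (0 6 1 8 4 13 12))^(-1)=(0 12 13 4 8 1 14 9 11 3 6)=[12, 14, 2, 6, 8, 5, 0, 7, 1, 11, 10, 3, 13, 4, 9]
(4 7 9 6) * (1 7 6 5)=(1 7 9 5)(4 6)=[0, 7, 2, 3, 6, 1, 4, 9, 8, 5]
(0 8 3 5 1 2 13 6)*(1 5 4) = (0 8 3 4 1 2 13 6) = [8, 2, 13, 4, 1, 5, 0, 7, 3, 9, 10, 11, 12, 6]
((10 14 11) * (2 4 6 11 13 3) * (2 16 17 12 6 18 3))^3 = (2 3 12 10)(4 16 6 14)(11 13 18 17) = [0, 1, 3, 12, 16, 5, 14, 7, 8, 9, 2, 13, 10, 18, 4, 15, 6, 11, 17]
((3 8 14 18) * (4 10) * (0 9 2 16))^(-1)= (0 16 2 9)(3 18 14 8)(4 10)= [16, 1, 9, 18, 10, 5, 6, 7, 3, 0, 4, 11, 12, 13, 8, 15, 2, 17, 14]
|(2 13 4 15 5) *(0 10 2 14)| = |(0 10 2 13 4 15 5 14)| = 8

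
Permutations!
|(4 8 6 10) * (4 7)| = 5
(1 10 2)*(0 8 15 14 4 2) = (0 8 15 14 4 2 1 10) = [8, 10, 1, 3, 2, 5, 6, 7, 15, 9, 0, 11, 12, 13, 4, 14]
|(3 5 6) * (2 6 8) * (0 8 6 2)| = |(0 8)(3 5 6)| = 6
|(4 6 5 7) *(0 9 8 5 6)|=6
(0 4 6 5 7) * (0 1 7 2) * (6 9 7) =(0 4 9 7 1 6 5 2) =[4, 6, 0, 3, 9, 2, 5, 1, 8, 7]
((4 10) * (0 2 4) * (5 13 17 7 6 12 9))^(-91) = [2, 1, 4, 3, 10, 5, 6, 7, 8, 9, 0, 11, 12, 13, 14, 15, 16, 17] = (17)(0 2 4 10)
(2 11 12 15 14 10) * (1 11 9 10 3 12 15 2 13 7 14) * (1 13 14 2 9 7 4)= (1 11 15 13 4)(2 7)(3 12 9 10 14)= [0, 11, 7, 12, 1, 5, 6, 2, 8, 10, 14, 15, 9, 4, 3, 13]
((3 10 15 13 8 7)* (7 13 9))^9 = (3 7 9 15 10)(8 13) = [0, 1, 2, 7, 4, 5, 6, 9, 13, 15, 3, 11, 12, 8, 14, 10]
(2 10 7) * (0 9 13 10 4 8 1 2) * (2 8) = (0 9 13 10 7)(1 8)(2 4) = [9, 8, 4, 3, 2, 5, 6, 0, 1, 13, 7, 11, 12, 10]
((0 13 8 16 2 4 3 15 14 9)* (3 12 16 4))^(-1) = (0 9 14 15 3 2 16 12 4 8 13) = [9, 1, 16, 2, 8, 5, 6, 7, 13, 14, 10, 11, 4, 0, 15, 3, 12]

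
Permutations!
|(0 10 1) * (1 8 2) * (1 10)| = |(0 1)(2 10 8)| = 6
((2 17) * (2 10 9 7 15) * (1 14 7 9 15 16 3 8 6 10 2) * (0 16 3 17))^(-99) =[16, 6, 0, 1, 4, 5, 7, 15, 14, 9, 3, 11, 12, 13, 10, 8, 17, 2] =(0 16 17 2)(1 6 7 15 8 14 10 3)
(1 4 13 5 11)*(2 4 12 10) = (1 12 10 2 4 13 5 11) = [0, 12, 4, 3, 13, 11, 6, 7, 8, 9, 2, 1, 10, 5]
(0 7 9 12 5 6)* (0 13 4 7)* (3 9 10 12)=[0, 1, 2, 9, 7, 6, 13, 10, 8, 3, 12, 11, 5, 4]=(3 9)(4 7 10 12 5 6 13)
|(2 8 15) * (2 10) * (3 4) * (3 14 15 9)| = |(2 8 9 3 4 14 15 10)| = 8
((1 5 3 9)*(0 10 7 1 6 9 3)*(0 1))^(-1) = (0 7 10)(1 5)(6 9) = [7, 5, 2, 3, 4, 1, 9, 10, 8, 6, 0]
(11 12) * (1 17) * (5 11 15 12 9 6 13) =(1 17)(5 11 9 6 13)(12 15) =[0, 17, 2, 3, 4, 11, 13, 7, 8, 6, 10, 9, 15, 5, 14, 12, 16, 1]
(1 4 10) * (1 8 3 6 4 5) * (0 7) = (0 7)(1 5)(3 6 4 10 8) = [7, 5, 2, 6, 10, 1, 4, 0, 3, 9, 8]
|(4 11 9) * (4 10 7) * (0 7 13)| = 7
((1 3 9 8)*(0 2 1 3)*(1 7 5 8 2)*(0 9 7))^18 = [9, 2, 1, 5, 4, 3, 6, 8, 7, 0] = (0 9)(1 2)(3 5)(7 8)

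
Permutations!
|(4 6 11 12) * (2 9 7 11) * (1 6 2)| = |(1 6)(2 9 7 11 12 4)| = 6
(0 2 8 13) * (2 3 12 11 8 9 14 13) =(0 3 12 11 8 2 9 14 13) =[3, 1, 9, 12, 4, 5, 6, 7, 2, 14, 10, 8, 11, 0, 13]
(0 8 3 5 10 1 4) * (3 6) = [8, 4, 2, 5, 0, 10, 3, 7, 6, 9, 1] = (0 8 6 3 5 10 1 4)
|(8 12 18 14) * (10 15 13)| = |(8 12 18 14)(10 15 13)| = 12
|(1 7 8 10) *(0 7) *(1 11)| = 6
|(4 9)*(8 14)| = 2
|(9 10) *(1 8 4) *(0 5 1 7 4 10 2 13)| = 8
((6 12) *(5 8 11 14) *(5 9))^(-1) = (5 9 14 11 8)(6 12) = [0, 1, 2, 3, 4, 9, 12, 7, 5, 14, 10, 8, 6, 13, 11]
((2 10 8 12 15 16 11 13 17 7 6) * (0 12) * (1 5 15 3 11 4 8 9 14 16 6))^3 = (0 11 7 15 10 16)(1 6 9 4 12 13)(2 14 8 3 17 5) = [11, 6, 14, 17, 12, 2, 9, 15, 3, 4, 16, 7, 13, 1, 8, 10, 0, 5]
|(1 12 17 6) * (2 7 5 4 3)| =20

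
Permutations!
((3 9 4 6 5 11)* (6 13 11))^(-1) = [0, 1, 2, 11, 9, 6, 5, 7, 8, 3, 10, 13, 12, 4] = (3 11 13 4 9)(5 6)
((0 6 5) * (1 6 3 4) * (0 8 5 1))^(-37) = (0 4 3)(1 6)(5 8) = [4, 6, 2, 0, 3, 8, 1, 7, 5]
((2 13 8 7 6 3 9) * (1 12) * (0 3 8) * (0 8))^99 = (0 2 7 3 13 6 9 8)(1 12) = [2, 12, 7, 13, 4, 5, 9, 3, 0, 8, 10, 11, 1, 6]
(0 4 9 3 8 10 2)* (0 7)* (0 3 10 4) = (2 7 3 8 4 9 10) = [0, 1, 7, 8, 9, 5, 6, 3, 4, 10, 2]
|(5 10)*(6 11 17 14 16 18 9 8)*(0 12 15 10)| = 40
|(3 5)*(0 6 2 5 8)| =|(0 6 2 5 3 8)| =6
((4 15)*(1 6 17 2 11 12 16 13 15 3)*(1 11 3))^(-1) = (1 4 15 13 16 12 11 3 2 17 6) = [0, 4, 17, 2, 15, 5, 1, 7, 8, 9, 10, 3, 11, 16, 14, 13, 12, 6]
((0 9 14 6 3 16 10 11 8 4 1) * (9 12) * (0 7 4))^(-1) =(0 8 11 10 16 3 6 14 9 12)(1 4 7) =[8, 4, 2, 6, 7, 5, 14, 1, 11, 12, 16, 10, 0, 13, 9, 15, 3]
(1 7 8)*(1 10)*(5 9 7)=(1 5 9 7 8 10)=[0, 5, 2, 3, 4, 9, 6, 8, 10, 7, 1]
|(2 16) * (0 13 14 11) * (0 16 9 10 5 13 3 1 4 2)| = |(0 3 1 4 2 9 10 5 13 14 11 16)| = 12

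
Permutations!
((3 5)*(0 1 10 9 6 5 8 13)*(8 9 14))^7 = (0 1 10 14 8 13)(3 5 6 9) = [1, 10, 2, 5, 4, 6, 9, 7, 13, 3, 14, 11, 12, 0, 8]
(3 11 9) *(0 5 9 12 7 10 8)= (0 5 9 3 11 12 7 10 8)= [5, 1, 2, 11, 4, 9, 6, 10, 0, 3, 8, 12, 7]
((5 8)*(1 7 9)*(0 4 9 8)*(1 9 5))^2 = (9)(0 5 4)(1 8 7) = [5, 8, 2, 3, 0, 4, 6, 1, 7, 9]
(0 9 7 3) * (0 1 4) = (0 9 7 3 1 4) = [9, 4, 2, 1, 0, 5, 6, 3, 8, 7]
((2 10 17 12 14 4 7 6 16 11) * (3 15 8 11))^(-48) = (2 14 16 11 12 6 8 17 7 15 10 4 3) = [0, 1, 14, 2, 3, 5, 8, 15, 17, 9, 4, 12, 6, 13, 16, 10, 11, 7]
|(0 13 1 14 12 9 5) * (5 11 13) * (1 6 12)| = |(0 5)(1 14)(6 12 9 11 13)| = 10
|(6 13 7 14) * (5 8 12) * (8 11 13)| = |(5 11 13 7 14 6 8 12)| = 8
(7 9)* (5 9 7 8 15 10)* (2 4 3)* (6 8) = (2 4 3)(5 9 6 8 15 10) = [0, 1, 4, 2, 3, 9, 8, 7, 15, 6, 5, 11, 12, 13, 14, 10]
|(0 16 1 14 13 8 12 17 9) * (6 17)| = |(0 16 1 14 13 8 12 6 17 9)| = 10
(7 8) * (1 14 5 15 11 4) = [0, 14, 2, 3, 1, 15, 6, 8, 7, 9, 10, 4, 12, 13, 5, 11] = (1 14 5 15 11 4)(7 8)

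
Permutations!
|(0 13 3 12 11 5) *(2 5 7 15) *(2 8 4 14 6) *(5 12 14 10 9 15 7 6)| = |(0 13 3 14 5)(2 12 11 6)(4 10 9 15 8)| = 20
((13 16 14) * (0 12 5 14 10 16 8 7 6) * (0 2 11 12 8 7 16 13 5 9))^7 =(0 2 10 9 6 16 12 7 8 11 13)(5 14) =[2, 1, 10, 3, 4, 14, 16, 8, 11, 6, 9, 13, 7, 0, 5, 15, 12]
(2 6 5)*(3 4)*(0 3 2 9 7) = (0 3 4 2 6 5 9 7) = [3, 1, 6, 4, 2, 9, 5, 0, 8, 7]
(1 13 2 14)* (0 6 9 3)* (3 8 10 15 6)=(0 3)(1 13 2 14)(6 9 8 10 15)=[3, 13, 14, 0, 4, 5, 9, 7, 10, 8, 15, 11, 12, 2, 1, 6]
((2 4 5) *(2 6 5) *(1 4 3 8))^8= (1 3 4 8 2)= [0, 3, 1, 4, 8, 5, 6, 7, 2]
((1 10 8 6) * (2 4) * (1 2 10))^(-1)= (2 6 8 10 4)= [0, 1, 6, 3, 2, 5, 8, 7, 10, 9, 4]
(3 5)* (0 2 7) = [2, 1, 7, 5, 4, 3, 6, 0] = (0 2 7)(3 5)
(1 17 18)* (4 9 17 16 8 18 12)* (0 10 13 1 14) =(0 10 13 1 16 8 18 14)(4 9 17 12) =[10, 16, 2, 3, 9, 5, 6, 7, 18, 17, 13, 11, 4, 1, 0, 15, 8, 12, 14]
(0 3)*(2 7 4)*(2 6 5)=(0 3)(2 7 4 6 5)=[3, 1, 7, 0, 6, 2, 5, 4]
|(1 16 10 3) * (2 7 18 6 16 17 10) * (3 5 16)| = |(1 17 10 5 16 2 7 18 6 3)| = 10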